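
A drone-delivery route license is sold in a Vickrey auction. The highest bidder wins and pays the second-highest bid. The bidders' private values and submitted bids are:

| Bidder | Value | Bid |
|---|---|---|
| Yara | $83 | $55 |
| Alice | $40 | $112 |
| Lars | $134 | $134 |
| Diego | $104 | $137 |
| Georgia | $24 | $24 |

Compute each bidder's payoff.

Ranking the bids: Diego $137 > Lars $134 > Alice $112 > Yara $55 > Georgia $24.
Diego has the top bid and wins; the price is the second-highest bid, $134.
Diego's payoff = $104 − $134 = -$30. All other bidders lose, so their payoff is 0.

Yara $0, Alice $0, Lars $0, Diego -$30, Georgia $0.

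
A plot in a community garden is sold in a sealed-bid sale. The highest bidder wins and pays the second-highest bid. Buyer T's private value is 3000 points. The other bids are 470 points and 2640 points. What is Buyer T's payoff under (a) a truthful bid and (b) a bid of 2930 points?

(a) 360 points  (b) 360 points

The highest competing bid is 2640 points.
Bidding truthfully at 3000 points: Buyer T has the top bid, wins, and pays the second-highest bid 2640 points. Payoff = 3000 points − 2640 points = 360 points.
Bidding 2930 points: Buyer T has the top bid, wins, and pays the second-highest bid 2640 points. Payoff = 3000 points − 2640 points = 360 points.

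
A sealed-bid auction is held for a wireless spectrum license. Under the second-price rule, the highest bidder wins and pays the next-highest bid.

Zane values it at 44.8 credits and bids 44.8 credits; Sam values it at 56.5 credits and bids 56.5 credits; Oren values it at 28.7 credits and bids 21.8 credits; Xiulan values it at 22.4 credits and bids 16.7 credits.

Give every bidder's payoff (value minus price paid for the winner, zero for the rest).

Sorted high to low: Sam 56.5 credits > Zane 44.8 credits > Oren 21.8 credits > Xiulan 16.7 credits.
Sam has the top bid and wins; the price is the second-highest bid, 44.8 credits.
Sam's payoff = 56.5 credits − 44.8 credits = 11.7 credits. All other bidders lose, so their payoff is 0.

Payoffs: Zane 0.0 credits, Sam 11.7 credits, Oren 0.0 credits, Xiulan 0.0 credits.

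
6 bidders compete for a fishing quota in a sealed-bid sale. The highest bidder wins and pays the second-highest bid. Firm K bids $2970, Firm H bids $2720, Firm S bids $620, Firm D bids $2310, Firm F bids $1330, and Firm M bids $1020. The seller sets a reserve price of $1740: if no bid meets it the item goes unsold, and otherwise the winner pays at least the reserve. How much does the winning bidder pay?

The winner pays $2720.

Sorted high to low: Firm K $2970, then Firm H $2720, then Firm D $2310, then Firm F $1330, then Firm M $1020, then Firm S $620.
Firm K has the highest bid, so Firm K wins.
The second-highest bid is $2720, which exceeds the reserve, so that sets the price.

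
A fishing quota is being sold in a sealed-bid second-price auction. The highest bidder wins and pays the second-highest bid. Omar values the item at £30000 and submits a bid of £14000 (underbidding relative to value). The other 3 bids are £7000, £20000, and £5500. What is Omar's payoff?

Payoff = £0.

Highest competing bid: £20000.
Omar's bid £14000 is not the highest, so Omar loses, pays nothing, and earns zero payoff.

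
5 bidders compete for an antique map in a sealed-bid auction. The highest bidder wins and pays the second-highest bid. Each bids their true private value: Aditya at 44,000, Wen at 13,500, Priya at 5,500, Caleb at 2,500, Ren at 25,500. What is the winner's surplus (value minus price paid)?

Sorted high to low: Aditya 44,000, then Ren 25,500, then Wen 13,500, then Priya 5,500, then Caleb 2,500.
Aditya wins with the top bid and pays the second-highest, 25,500.
Surplus = 44,000 − 25,500 = 18,500.

Winner's surplus: 18,500.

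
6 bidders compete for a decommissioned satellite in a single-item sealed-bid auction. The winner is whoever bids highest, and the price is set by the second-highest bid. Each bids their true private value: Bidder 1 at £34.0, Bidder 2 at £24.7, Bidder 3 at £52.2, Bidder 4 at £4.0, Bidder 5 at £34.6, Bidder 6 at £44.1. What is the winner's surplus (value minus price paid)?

£8.1

Sorted high to low: Bidder 3 £52.2 > Bidder 6 £44.1 > Bidder 5 £34.6 > Bidder 1 £34.0 > Bidder 2 £24.7 > Bidder 4 £4.0.
Bidder 3 wins with the top bid and pays the second-highest, £44.1.
Surplus = £52.2 − £44.1 = £8.1.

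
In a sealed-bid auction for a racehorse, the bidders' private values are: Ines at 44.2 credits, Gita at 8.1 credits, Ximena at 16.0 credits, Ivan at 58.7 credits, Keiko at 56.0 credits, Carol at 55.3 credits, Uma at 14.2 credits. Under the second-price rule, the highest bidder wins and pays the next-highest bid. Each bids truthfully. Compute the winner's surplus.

2.7 credits

Ranking the bids: Ivan 58.7 credits; Keiko 56.0 credits; Carol 55.3 credits; Ines 44.2 credits; Ximena 16.0 credits; Uma 14.2 credits; Gita 8.1 credits.
Ivan wins with the top bid and pays the second-highest, 56.0 credits.
Surplus = 58.7 credits − 56.0 credits = 2.7 credits.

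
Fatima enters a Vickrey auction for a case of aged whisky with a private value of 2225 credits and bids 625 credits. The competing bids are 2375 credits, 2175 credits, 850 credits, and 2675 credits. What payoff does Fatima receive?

Payoff = 0 credits.

Highest competing bid: 2675 credits.
Fatima's bid 625 credits is not the highest, so Fatima loses, pays nothing, and earns zero payoff.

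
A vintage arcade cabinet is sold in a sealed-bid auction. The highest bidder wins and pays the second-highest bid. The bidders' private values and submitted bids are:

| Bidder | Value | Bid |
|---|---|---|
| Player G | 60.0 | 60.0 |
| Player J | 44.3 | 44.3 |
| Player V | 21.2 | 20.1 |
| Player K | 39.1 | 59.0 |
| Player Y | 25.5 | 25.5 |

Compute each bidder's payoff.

Ranking the bids: Player G 60.0, then Player K 59.0, then Player J 44.3, then Player Y 25.5, then Player V 20.1.
Player G has the top bid and wins; the price is the second-highest bid, 59.0.
Player G's payoff = 60.0 − 59.0 = 1.0. All other bidders lose, so their payoff is 0.

Payoffs: Player G 1.0, Player J 0.0, Player V 0.0, Player K 0.0, Player Y 0.0.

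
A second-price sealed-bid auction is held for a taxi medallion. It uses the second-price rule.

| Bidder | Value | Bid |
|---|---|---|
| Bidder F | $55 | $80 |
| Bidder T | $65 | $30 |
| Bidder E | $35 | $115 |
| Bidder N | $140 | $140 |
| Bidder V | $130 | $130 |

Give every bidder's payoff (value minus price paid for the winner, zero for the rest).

Payoffs: Bidder F $0, Bidder T $0, Bidder E $0, Bidder N $10, Bidder V $0.

Ranking the bids: Bidder N $140, then Bidder V $130, then Bidder E $115, then Bidder F $80, then Bidder T $30.
Bidder N has the top bid and wins; the price is the second-highest bid, $130.
Bidder N's payoff = $140 − $130 = $10. All other bidders lose, so their payoff is 0.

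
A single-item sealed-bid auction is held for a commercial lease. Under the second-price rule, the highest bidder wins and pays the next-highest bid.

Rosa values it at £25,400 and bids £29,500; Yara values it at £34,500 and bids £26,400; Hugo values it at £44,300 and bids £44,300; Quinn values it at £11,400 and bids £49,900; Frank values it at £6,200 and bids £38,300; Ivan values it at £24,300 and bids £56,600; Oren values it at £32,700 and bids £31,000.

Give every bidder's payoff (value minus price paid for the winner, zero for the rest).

Sorted high to low: Ivan £56,600 > Quinn £49,900 > Hugo £44,300 > Frank £38,300 > Oren £31,000 > Rosa £29,500 > Yara £26,400.
Ivan has the top bid and wins; the price is the second-highest bid, £49,900.
Ivan's payoff = £24,300 − £49,900 = -£25,600. All other bidders lose, so their payoff is 0.

Payoffs: Rosa £0, Yara £0, Hugo £0, Quinn £0, Frank £0, Ivan -£25,600, Oren £0.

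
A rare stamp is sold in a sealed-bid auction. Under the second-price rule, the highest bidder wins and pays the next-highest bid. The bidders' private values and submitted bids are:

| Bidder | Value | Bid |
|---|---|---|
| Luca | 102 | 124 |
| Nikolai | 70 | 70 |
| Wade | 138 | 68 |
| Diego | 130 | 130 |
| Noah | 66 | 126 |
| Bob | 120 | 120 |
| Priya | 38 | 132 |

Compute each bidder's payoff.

Ranking the bids: Priya 132 > Diego 130 > Noah 126 > Luca 124 > Bob 120 > Nikolai 70 > Wade 68.
Priya has the top bid and wins; the price is the second-highest bid, 130.
Priya's payoff = 38 − 130 = -92. All other bidders lose, so their payoff is 0.

Payoffs: Luca 0, Nikolai 0, Wade 0, Diego 0, Noah 0, Bob 0, Priya -92.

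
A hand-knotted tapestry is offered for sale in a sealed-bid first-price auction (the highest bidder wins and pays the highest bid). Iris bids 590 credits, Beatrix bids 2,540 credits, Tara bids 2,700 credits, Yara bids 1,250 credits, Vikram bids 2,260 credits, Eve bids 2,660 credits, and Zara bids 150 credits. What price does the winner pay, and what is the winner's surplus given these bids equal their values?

Price 2,700 credits; surplus 0 credits.

Ranking the bids: Tara 2,700 credits, then Eve 2,660 credits, then Beatrix 2,540 credits, then Vikram 2,260 credits, then Yara 1,250 credits, then Iris 590 credits, then Zara 150 credits.
Tara is the highest bidder, so Tara wins.
Under the first-price rule, the price is the highest bid: 2,700 credits.
Surplus = 2,700 credits − 2,700 credits = 0 credits.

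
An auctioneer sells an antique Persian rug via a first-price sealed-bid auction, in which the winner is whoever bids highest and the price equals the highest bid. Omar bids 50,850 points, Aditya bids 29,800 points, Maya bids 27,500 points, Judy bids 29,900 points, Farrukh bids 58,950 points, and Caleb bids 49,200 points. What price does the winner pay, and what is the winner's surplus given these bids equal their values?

Bids in descending order: Farrukh 58,950 points; Omar 50,850 points; Caleb 49,200 points; Judy 29,900 points; Aditya 29,800 points; Maya 27,500 points.
Farrukh is the highest bidder, so Farrukh wins.
Under the first-price rule, the price is the highest bid: 58,950 points.
Surplus = 58,950 points − 58,950 points = 0 points.

Price 58,950 points; surplus 0 points.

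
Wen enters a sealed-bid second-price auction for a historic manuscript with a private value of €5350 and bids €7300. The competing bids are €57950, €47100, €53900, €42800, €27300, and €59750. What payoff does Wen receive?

Payoff = €0.

Highest competing bid: €59750.
Wen's bid €7300 is not the highest, so Wen loses, pays nothing, and earns zero payoff.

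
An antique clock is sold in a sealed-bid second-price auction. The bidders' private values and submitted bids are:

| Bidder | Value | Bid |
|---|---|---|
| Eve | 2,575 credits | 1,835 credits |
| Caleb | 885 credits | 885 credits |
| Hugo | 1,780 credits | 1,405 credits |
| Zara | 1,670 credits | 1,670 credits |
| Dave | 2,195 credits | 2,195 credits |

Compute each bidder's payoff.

Bids in descending order: Dave 2,195 credits; Eve 1,835 credits; Zara 1,670 credits; Hugo 1,405 credits; Caleb 885 credits.
Dave has the top bid and wins; the price is the second-highest bid, 1,835 credits.
Dave's payoff = 2,195 credits − 1,835 credits = 360 credits. All other bidders lose, so their payoff is 0.

Eve 0 credits, Caleb 0 credits, Hugo 0 credits, Zara 0 credits, Dave 360 credits.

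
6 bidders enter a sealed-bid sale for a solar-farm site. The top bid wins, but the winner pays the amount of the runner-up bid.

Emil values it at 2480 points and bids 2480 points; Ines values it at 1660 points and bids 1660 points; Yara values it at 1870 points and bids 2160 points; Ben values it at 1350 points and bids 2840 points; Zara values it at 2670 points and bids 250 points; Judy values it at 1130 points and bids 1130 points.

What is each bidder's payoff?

Payoffs: Emil 0 points, Ines 0 points, Yara 0 points, Ben -1130 points, Zara 0 points, Judy 0 points.

Bids in descending order: Ben 2840 points; Emil 2480 points; Yara 2160 points; Ines 1660 points; Judy 1130 points; Zara 250 points.
Ben has the top bid and wins; the price is the second-highest bid, 2480 points.
Ben's payoff = 1350 points − 2480 points = -1130 points. All other bidders lose, so their payoff is 0.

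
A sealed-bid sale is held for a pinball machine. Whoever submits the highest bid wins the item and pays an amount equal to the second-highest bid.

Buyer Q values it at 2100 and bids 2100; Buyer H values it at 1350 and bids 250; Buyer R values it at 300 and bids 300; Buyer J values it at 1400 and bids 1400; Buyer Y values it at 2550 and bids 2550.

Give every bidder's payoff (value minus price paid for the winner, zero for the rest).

Ordered from highest: Buyer Y 2550; Buyer Q 2100; Buyer J 1400; Buyer R 300; Buyer H 250.
Buyer Y has the top bid and wins; the price is the second-highest bid, 2100.
Buyer Y's payoff = 2550 − 2100 = 450. All other bidders lose, so their payoff is 0.

Buyer Q 0, Buyer H 0, Buyer R 0, Buyer J 0, Buyer Y 450.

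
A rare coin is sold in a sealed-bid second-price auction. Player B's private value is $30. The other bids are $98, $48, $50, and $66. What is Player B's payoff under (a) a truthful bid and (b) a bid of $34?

The highest competing bid is $98.
Bidding truthfully at $30: the top bid is $98 (a rival), so Player B loses. Payoff = $0.
Bidding $34: the top bid is $98 (a rival), so Player B loses. Payoff = $0.

Truthful: $0; alternative: $0.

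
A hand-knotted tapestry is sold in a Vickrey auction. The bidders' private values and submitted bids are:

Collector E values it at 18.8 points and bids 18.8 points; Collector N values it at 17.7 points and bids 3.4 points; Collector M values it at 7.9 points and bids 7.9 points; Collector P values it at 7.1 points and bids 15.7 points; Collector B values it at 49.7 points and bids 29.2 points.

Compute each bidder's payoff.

Ordered from highest: Collector B 29.2 points > Collector E 18.8 points > Collector P 15.7 points > Collector M 7.9 points > Collector N 3.4 points.
Collector B has the top bid and wins; the price is the second-highest bid, 18.8 points.
Collector B's payoff = 49.7 points − 18.8 points = 30.9 points. All other bidders lose, so their payoff is 0.

Payoffs: Collector E 0.0 points, Collector N 0.0 points, Collector M 0.0 points, Collector P 0.0 points, Collector B 30.9 points.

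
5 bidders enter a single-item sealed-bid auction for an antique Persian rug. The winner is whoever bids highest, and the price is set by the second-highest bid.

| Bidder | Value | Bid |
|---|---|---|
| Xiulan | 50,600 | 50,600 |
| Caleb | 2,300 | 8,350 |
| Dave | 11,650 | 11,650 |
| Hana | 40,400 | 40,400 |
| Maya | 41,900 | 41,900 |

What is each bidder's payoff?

Bids in descending order: Xiulan 50,600; Maya 41,900; Hana 40,400; Dave 11,650; Caleb 8,350.
Xiulan has the top bid and wins; the price is the second-highest bid, 41,900.
Xiulan's payoff = 50,600 − 41,900 = 8,700. All other bidders lose, so their payoff is 0.

Xiulan 8,700, Caleb 0, Dave 0, Hana 0, Maya 0.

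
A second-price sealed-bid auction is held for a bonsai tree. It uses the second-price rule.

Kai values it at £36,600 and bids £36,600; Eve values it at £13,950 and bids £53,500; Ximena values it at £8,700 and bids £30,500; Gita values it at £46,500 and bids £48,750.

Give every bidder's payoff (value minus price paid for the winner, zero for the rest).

Ordered from highest: Eve £53,500; Gita £48,750; Kai £36,600; Ximena £30,500.
Eve has the top bid and wins; the price is the second-highest bid, £48,750.
Eve's payoff = £13,950 − £48,750 = -£34,800. All other bidders lose, so their payoff is 0.

Kai £0, Eve -£34,800, Ximena £0, Gita £0.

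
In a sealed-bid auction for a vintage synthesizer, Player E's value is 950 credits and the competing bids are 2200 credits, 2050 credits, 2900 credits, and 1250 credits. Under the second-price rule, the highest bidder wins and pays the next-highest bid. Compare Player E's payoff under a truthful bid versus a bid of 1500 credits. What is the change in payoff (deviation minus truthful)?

The highest competing bid is 2900 credits.
Bidding truthfully at 950 credits: the top bid is 2900 credits (a rival), so Player E loses. Payoff = 0 credits.
Bidding 1500 credits: the top bid is 2900 credits (a rival), so Player E loses. Payoff = 0 credits.
Change = 0 credits − 0 credits = 0 credits.

0 credits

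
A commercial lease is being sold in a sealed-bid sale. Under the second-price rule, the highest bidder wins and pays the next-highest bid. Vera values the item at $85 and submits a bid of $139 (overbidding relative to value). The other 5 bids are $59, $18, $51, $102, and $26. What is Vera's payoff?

Vera's payoff: -$17.

Highest competing bid: $102.
Vera's bid $139 is the highest overall, so Vera wins and pays the second-highest bid, $102.
Payoff = value − price = $85 − $102 = -$17.
Overbidding won the item at a price above value — truthful bidding would have avoided this loss.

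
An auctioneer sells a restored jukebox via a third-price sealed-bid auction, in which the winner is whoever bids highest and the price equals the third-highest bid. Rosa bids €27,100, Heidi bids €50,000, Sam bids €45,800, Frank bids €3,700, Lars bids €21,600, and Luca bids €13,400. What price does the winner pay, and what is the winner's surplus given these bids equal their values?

Price €27,100; surplus €22,900.

Bids in descending order: Heidi €50,000, then Sam €45,800, then Rosa €27,100, then Lars €21,600, then Luca €13,400, then Frank €3,700.
Heidi is the highest bidder, so Heidi wins.
Under the third-price rule, the price is the third-highest bid: €27,100.
Surplus = €50,000 − €27,100 = €22,900.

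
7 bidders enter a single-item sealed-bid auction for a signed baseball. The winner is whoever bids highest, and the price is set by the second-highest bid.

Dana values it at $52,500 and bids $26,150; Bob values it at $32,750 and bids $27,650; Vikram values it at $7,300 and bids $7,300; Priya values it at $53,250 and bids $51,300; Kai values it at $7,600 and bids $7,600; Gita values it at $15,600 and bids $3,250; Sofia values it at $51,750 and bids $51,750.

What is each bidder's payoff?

Dana $0, Bob $0, Vikram $0, Priya $0, Kai $0, Gita $0, Sofia $450.

Ordered from highest: Sofia $51,750, then Priya $51,300, then Bob $27,650, then Dana $26,150, then Kai $7,600, then Vikram $7,300, then Gita $3,250.
Sofia has the top bid and wins; the price is the second-highest bid, $51,300.
Sofia's payoff = $51,750 − $51,300 = $450. All other bidders lose, so their payoff is 0.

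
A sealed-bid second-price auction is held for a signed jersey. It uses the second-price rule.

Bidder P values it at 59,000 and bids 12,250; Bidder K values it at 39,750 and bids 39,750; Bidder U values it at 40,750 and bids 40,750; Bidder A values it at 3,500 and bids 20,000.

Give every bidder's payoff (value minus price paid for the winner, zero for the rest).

Payoffs: Bidder P 0, Bidder K 0, Bidder U 1,000, Bidder A 0.

Ranking the bids: Bidder U 40,750 > Bidder K 39,750 > Bidder A 20,000 > Bidder P 12,250.
Bidder U has the top bid and wins; the price is the second-highest bid, 39,750.
Bidder U's payoff = 40,750 − 39,750 = 1,000. All other bidders lose, so their payoff is 0.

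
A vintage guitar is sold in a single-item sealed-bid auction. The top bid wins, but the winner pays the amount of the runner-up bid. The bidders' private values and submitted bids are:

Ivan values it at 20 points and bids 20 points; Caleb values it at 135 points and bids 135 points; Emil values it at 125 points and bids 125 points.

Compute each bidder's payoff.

Ivan 0 points, Caleb 10 points, Emil 0 points.

Ordered from highest: Caleb 135 points, then Emil 125 points, then Ivan 20 points.
Caleb has the top bid and wins; the price is the second-highest bid, 125 points.
Caleb's payoff = 135 points − 125 points = 10 points. All other bidders lose, so their payoff is 0.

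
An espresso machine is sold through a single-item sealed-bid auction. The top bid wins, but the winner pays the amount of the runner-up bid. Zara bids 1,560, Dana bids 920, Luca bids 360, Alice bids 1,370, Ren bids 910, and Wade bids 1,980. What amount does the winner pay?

Sorted high to low: Wade 1,980 > Zara 1,560 > Alice 1,370 > Dana 920 > Ren 910 > Luca 360.
Wade has the highest bid, so Wade wins.
The second-highest bid is 1,560, so that is what Wade pays.

The winner pays 1,560.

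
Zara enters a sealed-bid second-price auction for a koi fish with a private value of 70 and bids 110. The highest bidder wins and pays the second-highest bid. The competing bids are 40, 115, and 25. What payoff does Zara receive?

0

Highest competing bid: 115.
Zara's bid 110 is not the highest, so Zara loses, pays nothing, and earns zero payoff.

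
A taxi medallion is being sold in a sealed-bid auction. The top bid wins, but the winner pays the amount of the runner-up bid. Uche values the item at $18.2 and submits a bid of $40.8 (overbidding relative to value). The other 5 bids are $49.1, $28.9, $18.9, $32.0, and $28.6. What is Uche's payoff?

Payoff = $0.0.

Highest competing bid: $49.1.
Uche's bid $40.8 is not the highest, so Uche loses, pays nothing, and earns zero payoff.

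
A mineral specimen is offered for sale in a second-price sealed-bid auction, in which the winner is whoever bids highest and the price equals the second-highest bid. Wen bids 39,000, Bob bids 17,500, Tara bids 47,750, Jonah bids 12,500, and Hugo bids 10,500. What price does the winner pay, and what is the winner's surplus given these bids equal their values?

Ranking the bids: Tara 47,750; Wen 39,000; Bob 17,500; Jonah 12,500; Hugo 10,500.
Tara is the highest bidder, so Tara wins.
Under the second-price rule, the price is the second-highest bid: 39,000.
Surplus = 47,750 − 39,000 = 8,750.

Price 39,000; surplus 8,750.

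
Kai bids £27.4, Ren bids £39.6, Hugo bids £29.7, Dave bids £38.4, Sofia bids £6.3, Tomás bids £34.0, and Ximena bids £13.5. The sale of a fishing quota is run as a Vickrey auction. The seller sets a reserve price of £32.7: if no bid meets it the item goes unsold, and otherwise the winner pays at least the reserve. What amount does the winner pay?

The winner pays £38.4.

Ranking the bids: Ren £39.6, then Dave £38.4, then Tomás £34.0, then Hugo £29.7, then Kai £27.4, then Ximena £13.5, then Sofia £6.3.
Ren has the highest bid, so Ren wins.
The second-highest bid is £38.4, which exceeds the reserve, so that sets the price.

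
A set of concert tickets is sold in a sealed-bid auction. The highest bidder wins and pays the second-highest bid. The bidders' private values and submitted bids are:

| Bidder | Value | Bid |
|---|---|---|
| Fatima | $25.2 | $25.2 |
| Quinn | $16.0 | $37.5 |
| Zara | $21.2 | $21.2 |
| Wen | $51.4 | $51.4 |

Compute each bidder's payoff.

Sorted high to low: Wen $51.4 > Quinn $37.5 > Fatima $25.2 > Zara $21.2.
Wen has the top bid and wins; the price is the second-highest bid, $37.5.
Wen's payoff = $51.4 − $37.5 = $13.9. All other bidders lose, so their payoff is 0.

Fatima $0.0, Quinn $0.0, Zara $0.0, Wen $13.9.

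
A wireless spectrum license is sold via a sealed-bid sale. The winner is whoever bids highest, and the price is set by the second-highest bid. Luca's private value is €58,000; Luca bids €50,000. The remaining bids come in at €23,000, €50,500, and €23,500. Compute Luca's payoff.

Luca's payoff: €0.

Highest competing bid: €50,500.
Luca's bid €50,000 is not the highest, so Luca loses, pays nothing, and earns zero payoff.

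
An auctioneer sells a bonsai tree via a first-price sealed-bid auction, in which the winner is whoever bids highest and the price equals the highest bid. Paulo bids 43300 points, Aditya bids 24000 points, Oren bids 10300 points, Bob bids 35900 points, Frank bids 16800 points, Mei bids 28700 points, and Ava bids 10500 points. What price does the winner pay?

Ranking the bids: Paulo 43300 points > Bob 35900 points > Mei 28700 points > Aditya 24000 points > Frank 16800 points > Ava 10500 points > Oren 10300 points.
Paulo is the highest bidder, so Paulo wins.
Under the first-price rule, the price is the highest bid: 43300 points.

The winner pays 43300 points.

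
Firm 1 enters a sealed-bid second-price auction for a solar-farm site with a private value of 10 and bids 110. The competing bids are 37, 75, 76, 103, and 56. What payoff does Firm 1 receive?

Payoff = -93.

Highest competing bid: 103.
Firm 1's bid 110 is the highest overall, so Firm 1 wins and pays the second-highest bid, 103.
Payoff = value − price = 10 − 103 = -93.
Overbidding won the item at a price above value — truthful bidding would have avoided this loss.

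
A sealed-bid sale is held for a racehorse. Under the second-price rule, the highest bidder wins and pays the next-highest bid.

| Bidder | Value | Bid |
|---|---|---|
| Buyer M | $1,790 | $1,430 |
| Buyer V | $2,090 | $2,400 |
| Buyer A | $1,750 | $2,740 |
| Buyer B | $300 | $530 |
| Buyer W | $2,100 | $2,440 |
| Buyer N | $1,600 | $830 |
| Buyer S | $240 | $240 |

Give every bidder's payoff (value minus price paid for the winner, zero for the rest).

Ordered from highest: Buyer A $2,740; Buyer W $2,440; Buyer V $2,400; Buyer M $1,430; Buyer N $830; Buyer B $530; Buyer S $240.
Buyer A has the top bid and wins; the price is the second-highest bid, $2,440.
Buyer A's payoff = $1,750 − $2,440 = -$690. All other bidders lose, so their payoff is 0.

Buyer M $0, Buyer V $0, Buyer A -$690, Buyer B $0, Buyer W $0, Buyer N $0, Buyer S $0.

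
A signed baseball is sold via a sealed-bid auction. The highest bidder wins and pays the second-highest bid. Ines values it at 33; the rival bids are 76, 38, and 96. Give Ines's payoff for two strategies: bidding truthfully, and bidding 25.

The highest competing bid is 96.
Bidding truthfully at 33: the top bid is 96 (a rival), so Ines loses. Payoff = 0.
Bidding 25: the top bid is 96 (a rival), so Ines loses. Payoff = 0.

Truthful: 0; alternative: 0.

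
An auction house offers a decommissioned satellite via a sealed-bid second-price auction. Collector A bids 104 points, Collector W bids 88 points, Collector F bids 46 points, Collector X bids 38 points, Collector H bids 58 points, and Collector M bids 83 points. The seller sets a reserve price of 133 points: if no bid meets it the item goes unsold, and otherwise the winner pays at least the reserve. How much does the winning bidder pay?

Ranking the bids: Collector A 104 points, then Collector W 88 points, then Collector M 83 points, then Collector H 58 points, then Collector F 46 points, then Collector X 38 points.
The top bid 104 points is below the reserve 133 points, so the item goes unsold and nothing is paid.

unsold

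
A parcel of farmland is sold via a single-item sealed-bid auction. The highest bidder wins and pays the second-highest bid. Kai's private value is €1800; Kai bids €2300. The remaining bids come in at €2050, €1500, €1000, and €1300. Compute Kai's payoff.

-€250

Highest competing bid: €2050.
Kai's bid €2300 is the highest overall, so Kai wins and pays the second-highest bid, €2050.
Payoff = value − price = €1800 − €2050 = -€250.
Overbidding won the item at a price above value — truthful bidding would have avoided this loss.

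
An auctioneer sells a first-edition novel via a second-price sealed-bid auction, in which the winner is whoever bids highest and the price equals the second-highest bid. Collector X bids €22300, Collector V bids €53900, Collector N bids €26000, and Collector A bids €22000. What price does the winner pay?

€26000

Ordered from highest: Collector V €53900, then Collector N €26000, then Collector X €22300, then Collector A €22000.
Collector V is the highest bidder, so Collector V wins.
Under the second-price rule, the price is the second-highest bid: €26000.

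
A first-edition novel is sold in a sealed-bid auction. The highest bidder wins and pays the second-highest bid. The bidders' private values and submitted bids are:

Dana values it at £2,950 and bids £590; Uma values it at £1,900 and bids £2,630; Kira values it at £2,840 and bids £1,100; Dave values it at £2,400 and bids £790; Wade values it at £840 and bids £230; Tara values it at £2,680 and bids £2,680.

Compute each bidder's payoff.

Sorted high to low: Tara £2,680 > Uma £2,630 > Kira £1,100 > Dave £790 > Dana £590 > Wade £230.
Tara has the top bid and wins; the price is the second-highest bid, £2,630.
Tara's payoff = £2,680 − £2,630 = £50. All other bidders lose, so their payoff is 0.

Dana £0, Uma £0, Kira £0, Dave £0, Wade £0, Tara £50.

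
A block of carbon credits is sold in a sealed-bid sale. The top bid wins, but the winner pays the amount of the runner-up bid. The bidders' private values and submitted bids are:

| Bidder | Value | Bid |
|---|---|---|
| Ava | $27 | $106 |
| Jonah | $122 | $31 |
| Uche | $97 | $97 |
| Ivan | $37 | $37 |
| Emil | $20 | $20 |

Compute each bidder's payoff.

Ava -$70, Jonah $0, Uche $0, Ivan $0, Emil $0.

Sorted high to low: Ava $106, then Uche $97, then Ivan $37, then Jonah $31, then Emil $20.
Ava has the top bid and wins; the price is the second-highest bid, $97.
Ava's payoff = $27 − $97 = -$70. All other bidders lose, so their payoff is 0.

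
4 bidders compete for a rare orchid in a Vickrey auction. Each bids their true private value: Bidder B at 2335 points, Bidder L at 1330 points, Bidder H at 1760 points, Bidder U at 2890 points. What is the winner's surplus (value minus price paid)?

Ordered from highest: Bidder U 2890 points, then Bidder B 2335 points, then Bidder H 1760 points, then Bidder L 1330 points.
Bidder U wins with the top bid and pays the second-highest, 2335 points.
Surplus = 2890 points − 2335 points = 555 points.

Surplus = 555 points.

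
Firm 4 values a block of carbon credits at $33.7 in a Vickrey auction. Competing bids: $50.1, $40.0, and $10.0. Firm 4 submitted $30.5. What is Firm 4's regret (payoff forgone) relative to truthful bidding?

The highest competing bid is $50.1.
Bidding truthfully at $33.7: the top bid is $50.1 (a rival), so Firm 4 loses. Payoff = $0.0.
Bidding $30.5: the top bid is $50.1 (a rival), so Firm 4 loses. Payoff = $0.0.
Regret = truthful payoff − actual payoff = $0.0 − $0.0 = $0.0.

Regret: $0.0.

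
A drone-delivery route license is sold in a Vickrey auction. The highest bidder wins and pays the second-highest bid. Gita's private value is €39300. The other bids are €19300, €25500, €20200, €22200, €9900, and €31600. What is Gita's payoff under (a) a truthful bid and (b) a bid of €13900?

(a) €7700  (b) €0

The highest competing bid is €31600.
Bidding truthfully at €39300: Gita has the top bid, wins, and pays the second-highest bid €31600. Payoff = €39300 − €31600 = €7700.
Bidding €13900: the top bid is €31600 (a rival), so Gita loses. Payoff = €0.
This is the dominant-strategy logic: truthful bidding weakly beats any alternative.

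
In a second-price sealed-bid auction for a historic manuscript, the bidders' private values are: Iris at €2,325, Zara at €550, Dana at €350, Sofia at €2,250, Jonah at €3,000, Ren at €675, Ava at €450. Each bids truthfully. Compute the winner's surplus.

Ordered from highest: Jonah €3,000 > Iris €2,325 > Sofia €2,250 > Ren €675 > Zara €550 > Ava €450 > Dana €350.
Jonah wins with the top bid and pays the second-highest, €2,325.
Surplus = €3,000 − €2,325 = €675.

Winner's surplus: €675.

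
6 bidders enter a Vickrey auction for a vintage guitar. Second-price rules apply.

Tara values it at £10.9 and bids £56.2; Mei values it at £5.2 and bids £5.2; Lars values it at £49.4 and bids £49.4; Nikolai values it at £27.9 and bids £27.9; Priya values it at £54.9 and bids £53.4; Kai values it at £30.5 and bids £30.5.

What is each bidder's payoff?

Payoffs: Tara -£42.5, Mei £0.0, Lars £0.0, Nikolai £0.0, Priya £0.0, Kai £0.0.

Sorted high to low: Tara £56.2 > Priya £53.4 > Lars £49.4 > Kai £30.5 > Nikolai £27.9 > Mei £5.2.
Tara has the top bid and wins; the price is the second-highest bid, £53.4.
Tara's payoff = £10.9 − £53.4 = -£42.5. All other bidders lose, so their payoff is 0.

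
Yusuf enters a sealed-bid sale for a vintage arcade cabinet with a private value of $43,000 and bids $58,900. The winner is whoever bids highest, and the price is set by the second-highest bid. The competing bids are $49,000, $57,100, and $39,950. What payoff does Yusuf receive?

Yusuf's payoff: -$14,100.

Highest competing bid: $57,100.
Yusuf's bid $58,900 is the highest overall, so Yusuf wins and pays the second-highest bid, $57,100.
Payoff = value − price = $43,000 − $57,100 = -$14,100.
Overbidding won the item at a price above value — truthful bidding would have avoided this loss.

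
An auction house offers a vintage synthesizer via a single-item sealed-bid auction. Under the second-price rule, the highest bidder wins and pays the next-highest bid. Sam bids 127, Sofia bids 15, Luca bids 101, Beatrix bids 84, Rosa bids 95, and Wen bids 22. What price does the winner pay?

The winner pays 101.

Ordered from highest: Sam 127; Luca 101; Rosa 95; Beatrix 84; Wen 22; Sofia 15.
Sam has the highest bid, so Sam wins.
The second-highest bid is 101, so that is what Sam pays.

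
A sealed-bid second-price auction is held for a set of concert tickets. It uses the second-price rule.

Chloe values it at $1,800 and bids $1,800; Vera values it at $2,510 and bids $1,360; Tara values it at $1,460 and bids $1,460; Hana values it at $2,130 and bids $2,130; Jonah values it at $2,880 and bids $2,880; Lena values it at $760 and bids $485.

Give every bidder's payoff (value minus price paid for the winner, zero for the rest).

Payoffs: Chloe $0, Vera $0, Tara $0, Hana $0, Jonah $750, Lena $0.

Sorted high to low: Jonah $2,880; Hana $2,130; Chloe $1,800; Tara $1,460; Vera $1,360; Lena $485.
Jonah has the top bid and wins; the price is the second-highest bid, $2,130.
Jonah's payoff = $2,880 − $2,130 = $750. All other bidders lose, so their payoff is 0.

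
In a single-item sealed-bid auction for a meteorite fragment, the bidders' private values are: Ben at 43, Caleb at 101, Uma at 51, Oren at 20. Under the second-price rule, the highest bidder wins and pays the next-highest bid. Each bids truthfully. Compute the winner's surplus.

Ordered from highest: Caleb 101; Uma 51; Ben 43; Oren 20.
Caleb wins with the top bid and pays the second-highest, 51.
Surplus = 101 − 51 = 50.

50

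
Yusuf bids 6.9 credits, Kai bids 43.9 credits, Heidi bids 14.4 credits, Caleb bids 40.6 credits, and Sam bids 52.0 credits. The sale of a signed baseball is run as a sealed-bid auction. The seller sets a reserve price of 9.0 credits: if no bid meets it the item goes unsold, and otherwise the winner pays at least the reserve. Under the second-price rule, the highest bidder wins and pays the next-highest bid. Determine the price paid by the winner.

Ranking the bids: Sam 52.0 credits > Kai 43.9 credits > Caleb 40.6 credits > Heidi 14.4 credits > Yusuf 6.9 credits.
Sam has the highest bid, so Sam wins.
The second-highest bid is 43.9 credits, which exceeds the reserve, so that sets the price.

Price paid: 43.9 credits.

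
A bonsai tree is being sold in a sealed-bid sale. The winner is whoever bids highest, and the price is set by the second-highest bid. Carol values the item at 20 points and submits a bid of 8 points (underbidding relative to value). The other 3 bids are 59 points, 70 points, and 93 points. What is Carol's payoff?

Highest competing bid: 93 points.
Carol's bid 8 points is not the highest, so Carol loses, pays nothing, and earns zero payoff.

Carol's payoff: 0 points.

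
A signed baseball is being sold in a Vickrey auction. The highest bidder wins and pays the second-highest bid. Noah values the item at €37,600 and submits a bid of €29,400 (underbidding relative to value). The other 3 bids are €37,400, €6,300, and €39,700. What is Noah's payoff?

Highest competing bid: €39,700.
Noah's bid €29,400 is not the highest, so Noah loses, pays nothing, and earns zero payoff.

Noah's payoff: €0.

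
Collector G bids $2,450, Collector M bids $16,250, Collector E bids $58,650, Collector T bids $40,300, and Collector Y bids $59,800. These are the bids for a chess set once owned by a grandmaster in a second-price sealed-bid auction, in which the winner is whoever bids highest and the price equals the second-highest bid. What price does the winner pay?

The winner pays $58,650.

Sorted high to low: Collector Y $59,800 > Collector E $58,650 > Collector T $40,300 > Collector M $16,250 > Collector G $2,450.
Collector Y is the highest bidder, so Collector Y wins.
Under the second-price rule, the price is the second-highest bid: $58,650.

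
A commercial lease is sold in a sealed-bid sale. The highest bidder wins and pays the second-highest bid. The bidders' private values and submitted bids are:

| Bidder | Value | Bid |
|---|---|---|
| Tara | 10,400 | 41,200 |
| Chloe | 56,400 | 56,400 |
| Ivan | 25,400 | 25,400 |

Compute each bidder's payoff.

Sorted high to low: Chloe 56,400, then Tara 41,200, then Ivan 25,400.
Chloe has the top bid and wins; the price is the second-highest bid, 41,200.
Chloe's payoff = 56,400 − 41,200 = 15,200. All other bidders lose, so their payoff is 0.

Tara 0, Chloe 15,200, Ivan 0.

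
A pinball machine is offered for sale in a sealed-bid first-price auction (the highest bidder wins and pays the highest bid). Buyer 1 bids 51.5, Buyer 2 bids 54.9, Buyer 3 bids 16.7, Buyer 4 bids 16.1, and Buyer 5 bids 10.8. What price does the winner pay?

Price paid: 54.9.

Ordered from highest: Buyer 2 54.9; Buyer 1 51.5; Buyer 3 16.7; Buyer 4 16.1; Buyer 5 10.8.
Buyer 2 is the highest bidder, so Buyer 2 wins.
Under the first-price rule, the price is the highest bid: 54.9.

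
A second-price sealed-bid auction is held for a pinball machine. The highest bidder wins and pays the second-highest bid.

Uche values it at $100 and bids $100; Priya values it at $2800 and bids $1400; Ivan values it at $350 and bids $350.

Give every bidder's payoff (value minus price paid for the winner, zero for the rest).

Sorted high to low: Priya $1400 > Ivan $350 > Uche $100.
Priya has the top bid and wins; the price is the second-highest bid, $350.
Priya's payoff = $2800 − $350 = $2450. All other bidders lose, so their payoff is 0.

Uche $0, Priya $2450, Ivan $0.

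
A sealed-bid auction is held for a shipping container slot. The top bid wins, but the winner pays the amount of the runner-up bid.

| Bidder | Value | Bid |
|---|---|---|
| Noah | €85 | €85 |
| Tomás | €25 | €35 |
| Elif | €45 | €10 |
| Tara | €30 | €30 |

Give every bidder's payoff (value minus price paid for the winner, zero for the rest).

Ordered from highest: Noah €85 > Tomás €35 > Tara €30 > Elif €10.
Noah has the top bid and wins; the price is the second-highest bid, €35.
Noah's payoff = €85 − €35 = €50. All other bidders lose, so their payoff is 0.

Noah €50, Tomás €0, Elif €0, Tara €0.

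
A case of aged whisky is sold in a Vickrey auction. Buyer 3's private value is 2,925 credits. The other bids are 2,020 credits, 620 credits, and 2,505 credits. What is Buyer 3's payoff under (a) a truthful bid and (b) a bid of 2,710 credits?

The highest competing bid is 2,505 credits.
Bidding truthfully at 2,925 credits: Buyer 3 has the top bid, wins, and pays the second-highest bid 2,505 credits. Payoff = 2,925 credits − 2,505 credits = 420 credits.
Bidding 2,710 credits: Buyer 3 has the top bid, wins, and pays the second-highest bid 2,505 credits. Payoff = 2,925 credits − 2,505 credits = 420 credits.

(a) 420 credits  (b) 420 credits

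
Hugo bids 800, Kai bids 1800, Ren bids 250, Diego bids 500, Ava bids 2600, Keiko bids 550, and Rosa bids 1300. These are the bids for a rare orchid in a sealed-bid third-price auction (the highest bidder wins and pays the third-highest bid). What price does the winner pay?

Ordered from highest: Ava 2600, then Kai 1800, then Rosa 1300, then Hugo 800, then Keiko 550, then Diego 500, then Ren 250.
Ava is the highest bidder, so Ava wins.
Under the third-price rule, the price is the third-highest bid: 1300.

Price paid: 1300.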